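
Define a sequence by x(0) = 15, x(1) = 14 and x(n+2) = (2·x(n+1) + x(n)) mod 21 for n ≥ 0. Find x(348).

Listing terms: x(0) = 15; x(1) = 14; x(2) = 1; x(3) = 16; x(4) = 12; x(5) = 19; x(6) = 8; x(7) = 14; x(8) = 15; x(9) = 2; x(10) = 19; x(11) = 19; x(12) = 15; x(13) = 7; x(14) = 8; x(15) = 2; x(16) = 12; x(17) = 5; x(18) = 1; x(19) = 7; x(20) = 15; x(21) = 16; x(22) = 5; x(23) = 5; x(24) = 15; x(25) = 14.
Since (x(24), x(25)) = (x(0), x(1)) = (15, 14) (two consecutive terms determine the rest), the sequence is periodic with period 24.
So x(348) = x(0 + ((348-0) mod 24)) = x(12) = 15.

15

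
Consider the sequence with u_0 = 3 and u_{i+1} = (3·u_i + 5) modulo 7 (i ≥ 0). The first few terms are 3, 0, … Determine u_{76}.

2

Listing terms: u_0 = 3,  u_1 = 0,  u_2 = 5,  u_3 = 6,  u_4 = 2,  u_5 = 4,  u_6 = 3.
The sequence repeats with period 6.
(76 - 0) mod 6 = 4, so u_{76} = u_4 = 2.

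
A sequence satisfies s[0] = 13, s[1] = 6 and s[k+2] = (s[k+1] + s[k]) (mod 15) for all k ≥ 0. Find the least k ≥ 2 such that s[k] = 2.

Computing terms: s[0] = 13,  s[1] = 6,  s[2] = 4,  s[3] = 10,  s[4] = 14,  s[5] = 9,  s[6] = 8,  s[7] = 2,  s[8] = 10,  s[9] = 12,  s[10] = 7,  s[11] = 4,  s[12] = 11,  s[13] = 0,  s[14] = 11,  s[15] = 11,  s[16] = 7,  s[17] = 3,  s[18] = 10,  s[19] = 13,  s[20] = 8,  s[21] = 6,  s[22] = 14,  s[23] = 5,  s[24] = 4,  s[25] = 9,  s[26] = 13,  s[27] = 7,  s[28] = 5,  s[29] = 12,  s[30] = 2,  s[31] = 14,  s[32] = 1,  s[33] = 0,  s[34] = 1,  s[35] = 1,  s[36] = 2,  s[37] = 3,  s[38] = 5,  s[39] = 8,  s[40] = 13,  s[41] = 6.
Since (s[40], s[41]) = (s[0], s[1]) = (13, 6) (two consecutive terms determine the rest), the sequence is periodic with period 40.
The value 2 first appears (with k ≥ 2) at s[7].

7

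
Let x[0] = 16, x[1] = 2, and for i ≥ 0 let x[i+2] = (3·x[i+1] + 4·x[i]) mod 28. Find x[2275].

Listing terms: x[0] = 16, x[1] = 2, x[2] = 14, x[3] = 22, x[4] = 10, x[5] = 6, x[6] = 2, x[7] = 2, x[8] = 14.
Since (x[7], x[8]) = (x[1], x[2]) = (2, 14) (two consecutive terms determine the rest), the sequence is eventually periodic: after a pre-period of length 1 it cycles with period 6.
For i ≥ 1, x[i] depends only on (i - 1) mod 6. (2275 - 1) mod 6 = 0, so x[2275] = x[1] = 2.

2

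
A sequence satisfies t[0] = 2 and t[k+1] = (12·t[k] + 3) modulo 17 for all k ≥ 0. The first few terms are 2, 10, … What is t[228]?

Computing terms: t[0] = 2, t[1] = 10, t[2] = 4, t[3] = 0, t[4] = 3, t[5] = 5, t[6] = 12, t[7] = 11, t[8] = 16, t[9] = 8, t[10] = 14, t[11] = 1, t[12] = 15, t[13] = 13, t[14] = 6, t[15] = 7, t[16] = 2.
Since t[16] = t[0] = 2, the sequence is periodic with period 16.
So t[228] = t[0 + ((228-0) mod 16)] = t[4] = 3.

3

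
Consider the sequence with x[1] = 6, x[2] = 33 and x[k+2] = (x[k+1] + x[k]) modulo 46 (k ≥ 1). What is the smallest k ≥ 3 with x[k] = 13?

We have x[1] = 6; x[2] = 33; x[3] = 39; x[4] = 26; x[5] = 19; x[6] = 45; x[7] = 18; x[8] = 17; x[9] = 35; x[10] = 6; x[11] = 41; x[12] = 1; x[13] = 42; x[14] = 43; x[15] = 39; x[16] = 36; x[17] = 29; x[18] = 19; x[19] = 2; x[20] = 21; x[21] = 23; x[22] = 44; x[23] = 21; x[24] = 19; x[25] = 40; x[26] = 13; x[27] = 7; x[28] = 20; x[29] = 27; x[30] = 1; x[31] = 28; x[32] = 29; x[33] = 11; x[34] = 40; x[35] = 5; x[36] = 45; x[37] = 4; x[38] = 3; x[39] = 7; x[40] = 10; x[41] = 17; x[42] = 27; x[43] = 44; x[44] = 25; x[45] = 23; x[46] = 2; x[47] = 25; x[48] = 27; x[49] = 6; x[50] = 33.
Since (x[49], x[50]) = (x[1], x[2]) = (6, 33) (two consecutive terms determine the rest), the sequence is periodic with period 48.
The value 13 first appears (with k ≥ 3) at x[26].

26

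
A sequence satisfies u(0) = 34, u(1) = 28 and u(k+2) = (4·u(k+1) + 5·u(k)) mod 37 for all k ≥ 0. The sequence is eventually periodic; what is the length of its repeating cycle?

We have u(0) = 34,  u(1) = 28,  u(2) = 23,  u(3) = 10,  u(4) = 7,  u(5) = 4,  u(6) = 14,  u(7) = 2,  u(8) = 4,  u(9) = 26,  u(10) = 13,  u(11) = 34,  u(12) = 16,  u(13) = 12,  u(14) = 17,  u(15) = 17,  u(16) = 5,  u(17) = 31,  u(18) = 1,  u(19) = 11,  u(20) = 12,  u(21) = 29,  u(22) = 28,  u(23) = 35,  u(24) = 21,  u(25) = 0,  u(26) = 31,  u(27) = 13,  u(28) = 22,  u(29) = 5,  u(30) = 19,  u(31) = 27,  u(32) = 18,  u(33) = 22,  u(34) = 30,  u(35) = 8,  u(36) = 34,  u(37) = 28.
The sequence repeats with period 36.

36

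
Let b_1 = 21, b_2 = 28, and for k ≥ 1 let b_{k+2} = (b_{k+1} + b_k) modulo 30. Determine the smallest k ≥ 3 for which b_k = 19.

Computing terms: b_1 = 21; b_2 = 28; b_3 = 19; b_4 = 17; b_5 = 6; b_6 = 23; b_7 = 29; b_8 = 22; b_9 = 21; b_{10} = 13; b_{11} = 4; b_{12} = 17; b_{13} = 21; b_{14} = 8; b_{15} = 29; b_{16} = 7; b_{17} = 6; b_{18} = 13; b_{19} = 19; b_{20} = 2; b_{21} = 21; b_{22} = 23; b_{23} = 14; b_{24} = 7; b_{25} = 21; b_{26} = 28.
The sequence repeats with period 24.
The value 19 first appears (with k ≥ 3) at b_3.

3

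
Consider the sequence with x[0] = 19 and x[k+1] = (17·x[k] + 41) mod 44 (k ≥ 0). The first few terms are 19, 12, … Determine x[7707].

x[0] = 19,  x[1] = 12,  x[2] = 25,  x[3] = 26,  x[4] = 43,  x[5] = 24,  x[6] = 9,  x[7] = 18,  x[8] = 39,  x[9] = 0,  x[10] = 41,  x[11] = 34,  x[12] = 3,  x[13] = 4,  x[14] = 21,  x[15] = 2,  x[16] = 31,  x[17] = 40,  x[18] = 17,  x[19] = 22,  x[20] = 19.
Since x[20] = x[0] = 19, the sequence is periodic with period 20.
(7707 - 0) mod 20 = 7, so x[7707] = x[7] = 18.

18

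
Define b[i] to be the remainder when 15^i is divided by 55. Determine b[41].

Listing terms: b[1] = 15,  b[2] = 5,  b[3] = 20,  b[4] = 25,  b[5] = 45,  b[6] = 15.
The sequence repeats with period 5.
(41 - 1) mod 5 = 0, so b[41] = b[1] = 15.

15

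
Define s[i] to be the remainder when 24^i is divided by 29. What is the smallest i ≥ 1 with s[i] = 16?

4

Computing terms: s[0] = 1, s[1] = 24, s[2] = 25, s[3] = 20, s[4] = 16, s[5] = 7, s[6] = 23, s[7] = 1.
Since s[7] = s[0] = 1, the sequence is periodic with period 7.
The value 16 first appears (with i ≥ 1) at s[4].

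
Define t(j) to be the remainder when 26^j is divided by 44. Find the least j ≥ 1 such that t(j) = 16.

2

Computing terms: t(0) = 1; t(1) = 26; t(2) = 16; t(3) = 20; t(4) = 36; t(5) = 12; t(6) = 4; t(7) = 16.
Since t(7) = t(2) = 16, the sequence is eventually periodic: after a pre-period of length 2 it cycles with period 5.
The value 16 first appears (with j ≥ 1) at t(2).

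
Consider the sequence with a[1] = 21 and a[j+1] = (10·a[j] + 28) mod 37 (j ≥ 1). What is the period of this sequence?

3

Listing terms: a[1] = 21,  a[2] = 16,  a[3] = 3,  a[4] = 21.
The sequence repeats with period 3.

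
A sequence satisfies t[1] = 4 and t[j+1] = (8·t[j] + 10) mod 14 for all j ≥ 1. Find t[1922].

6

Computing terms: t[1] = 4,  t[2] = 0,  t[3] = 10,  t[4] = 6,  t[5] = 2,  t[6] = 12,  t[7] = 8,  t[8] = 4.
The sequence repeats with period 7.
(1922 - 1) mod 7 = 3, so t[1922] = t[4] = 6.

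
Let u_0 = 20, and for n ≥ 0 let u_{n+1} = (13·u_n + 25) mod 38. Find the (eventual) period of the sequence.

18

u_0 = 20, u_1 = 19, u_2 = 6, u_3 = 27, u_4 = 34, u_5 = 11, u_6 = 16, u_7 = 5, u_8 = 14, u_9 = 17, u_{10} = 18, u_{11} = 31, u_{12} = 10, u_{13} = 3, u_{14} = 26, u_{15} = 21, u_{16} = 32, u_{17} = 23, u_{18} = 20.
Since u_{18} = u_0 = 20, the sequence is periodic with period 18.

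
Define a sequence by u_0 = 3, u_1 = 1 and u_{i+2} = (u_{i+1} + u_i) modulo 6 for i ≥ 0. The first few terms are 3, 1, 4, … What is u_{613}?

5

u_0 = 3; u_1 = 1; u_2 = 4; u_3 = 5; u_4 = 3; u_5 = 2; u_6 = 5; u_7 = 1; u_8 = 0; u_9 = 1; u_{10} = 1; u_{11} = 2; u_{12} = 3; u_{13} = 5; u_{14} = 2; u_{15} = 1; u_{16} = 3; u_{17} = 4; u_{18} = 1; u_{19} = 5; u_{20} = 0; u_{21} = 5; u_{22} = 5; u_{23} = 4; u_{24} = 3; u_{25} = 1.
The sequence repeats with period 24.
So u_{613} = u_{0 + ((613-0) mod 24)} = u_{13} = 5.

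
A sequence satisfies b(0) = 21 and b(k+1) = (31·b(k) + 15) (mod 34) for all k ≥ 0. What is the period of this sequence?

16

b(0) = 21,  b(1) = 20,  b(2) = 23,  b(3) = 14,  b(4) = 7,  b(5) = 28,  b(6) = 33,  b(7) = 18,  b(8) = 29,  b(9) = 30,  b(10) = 27,  b(11) = 2,  b(12) = 9,  b(13) = 22,  b(14) = 17,  b(15) = 32,  b(16) = 21.
Since b(16) = b(0) = 21, the sequence is periodic with period 16.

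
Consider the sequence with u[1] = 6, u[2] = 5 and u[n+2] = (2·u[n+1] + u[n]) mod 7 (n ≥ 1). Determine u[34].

2

Listing terms: u[1] = 6,  u[2] = 5,  u[3] = 2,  u[4] = 2,  u[5] = 6,  u[6] = 0,  u[7] = 6,  u[8] = 5.
The sequence repeats with period 6.
So u[34] = u[1 + ((34-1) mod 6)] = u[4] = 2.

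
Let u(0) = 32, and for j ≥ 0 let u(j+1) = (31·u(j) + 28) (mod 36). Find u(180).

32

Computing terms: u(0) = 32, u(1) = 12, u(2) = 4, u(3) = 8, u(4) = 24, u(5) = 16, u(6) = 20, u(7) = 0, u(8) = 28, u(9) = 32.
Since u(9) = u(0) = 32, the sequence is periodic with period 9.
(180 - 0) mod 9 = 0, so u(180) = u(0) = 32.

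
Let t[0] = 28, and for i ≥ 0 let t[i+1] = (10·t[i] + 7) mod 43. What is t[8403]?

10

Computing terms: t[0] = 28, t[1] = 29, t[2] = 39, t[3] = 10, t[4] = 21, t[5] = 2, t[6] = 27, t[7] = 19, t[8] = 25, t[9] = 42, t[10] = 40, t[11] = 20, t[12] = 35, t[13] = 13, t[14] = 8, t[15] = 1, t[16] = 17, t[17] = 5, t[18] = 14, t[19] = 18, t[20] = 15, t[21] = 28.
The sequence repeats with period 21.
So t[8403] = t[0 + ((8403-0) mod 21)] = t[3] = 10.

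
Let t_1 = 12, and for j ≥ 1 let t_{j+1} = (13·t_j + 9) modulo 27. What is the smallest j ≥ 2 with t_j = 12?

4

Listing terms: t_1 = 12, t_2 = 3, t_3 = 21, t_4 = 12.
Since t_4 = t_1 = 12, the sequence is periodic with period 3.
The value 12 next appears (with j ≥ 2) at t_4.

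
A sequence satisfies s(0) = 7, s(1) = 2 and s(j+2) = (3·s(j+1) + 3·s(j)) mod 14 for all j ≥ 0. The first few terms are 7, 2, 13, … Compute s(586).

We have s(0) = 7, s(1) = 2, s(2) = 13, s(3) = 3, s(4) = 6, s(5) = 13, s(6) = 1, s(7) = 0, s(8) = 3, s(9) = 9, s(10) = 8, s(11) = 9, s(12) = 9, s(13) = 12, s(14) = 7, s(15) = 1, s(16) = 10, s(17) = 5, s(18) = 3, s(19) = 10, s(20) = 11, s(21) = 7, s(22) = 12, s(23) = 1, s(24) = 11, s(25) = 8, s(26) = 1, s(27) = 13, s(28) = 0, s(29) = 11, s(30) = 5, s(31) = 6, s(32) = 5, s(33) = 5, s(34) = 2, s(35) = 7, s(36) = 13, s(37) = 4, s(38) = 9, s(39) = 11, s(40) = 4, s(41) = 3, s(42) = 7, s(43) = 2.
Since (s(42), s(43)) = (s(0), s(1)) = (7, 2) (two consecutive terms determine the rest), the sequence is periodic with period 42.
(586 - 0) mod 42 = 40, so s(586) = s(40) = 4.

4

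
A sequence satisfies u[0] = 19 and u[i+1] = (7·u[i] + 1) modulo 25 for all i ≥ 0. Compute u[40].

Computing terms: u[0] = 19; u[1] = 9; u[2] = 14; u[3] = 24; u[4] = 19.
Since u[4] = u[0] = 19, the sequence is periodic with period 4.
(40 - 0) mod 4 = 0, so u[40] = u[0] = 19.

19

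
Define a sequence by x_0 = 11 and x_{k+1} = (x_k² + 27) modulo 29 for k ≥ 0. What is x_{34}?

3

x_0 = 11,  x_1 = 3,  x_2 = 7,  x_3 = 18,  x_4 = 3.
Since x_4 = x_1 = 3, the sequence is eventually periodic: after a pre-period of length 1 it cycles with period 3.
For k ≥ 1, x_k depends only on (k - 1) mod 3. (34 - 1) mod 3 = 0, so x_{34} = x_1 = 3.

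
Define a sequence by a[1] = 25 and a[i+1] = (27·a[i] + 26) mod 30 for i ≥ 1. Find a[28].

17

Listing terms: a[1] = 25, a[2] = 11, a[3] = 23, a[4] = 17, a[5] = 5, a[6] = 11.
Since a[6] = a[2] = 11, the sequence is eventually periodic: after a pre-period of length 1 it cycles with period 4.
For i ≥ 2, a[i] depends only on (i - 2) mod 4. (28 - 2) mod 4 = 2, so a[28] = a[4] = 17.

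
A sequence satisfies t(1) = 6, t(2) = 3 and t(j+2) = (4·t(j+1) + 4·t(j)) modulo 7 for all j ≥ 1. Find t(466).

We have t(1) = 6, t(2) = 3, t(3) = 1, t(4) = 2, t(5) = 5, t(6) = 0, t(7) = 6, t(8) = 3.
Since (t(7), t(8)) = (t(1), t(2)) = (6, 3) (two consecutive terms determine the rest), the sequence is periodic with period 6.
(466 - 1) mod 6 = 3, so t(466) = t(4) = 2.

2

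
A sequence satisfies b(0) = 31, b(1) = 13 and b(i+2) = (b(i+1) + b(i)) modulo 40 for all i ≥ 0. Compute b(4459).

Listing terms: b(0) = 31, b(1) = 13, b(2) = 4, b(3) = 17, b(4) = 21, b(5) = 38, b(6) = 19, b(7) = 17, b(8) = 36, b(9) = 13, b(10) = 9, b(11) = 22, b(12) = 31, b(13) = 13.
The sequence repeats with period 12.
So b(4459) = b(0 + ((4459-0) mod 12)) = b(7) = 17.

17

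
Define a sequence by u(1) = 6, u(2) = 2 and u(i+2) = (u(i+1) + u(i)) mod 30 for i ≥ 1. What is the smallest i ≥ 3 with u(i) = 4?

28

Computing terms: u(1) = 6, u(2) = 2, u(3) = 8, u(4) = 10, u(5) = 18, u(6) = 28, u(7) = 16, u(8) = 14, u(9) = 0, u(10) = 14, u(11) = 14, u(12) = 28, u(13) = 12, u(14) = 10, u(15) = 22, u(16) = 2, u(17) = 24, u(18) = 26, u(19) = 20, u(20) = 16, u(21) = 6, u(22) = 22, u(23) = 28, u(24) = 20, u(25) = 18, u(26) = 8, u(27) = 26, u(28) = 4, u(29) = 0, u(30) = 4, u(31) = 4, u(32) = 8, u(33) = 12, u(34) = 20, u(35) = 2, u(36) = 22, u(37) = 24, u(38) = 16, u(39) = 10, u(40) = 26, u(41) = 6, u(42) = 2.
The sequence repeats with period 40.
The value 4 first appears (with i ≥ 3) at u(28).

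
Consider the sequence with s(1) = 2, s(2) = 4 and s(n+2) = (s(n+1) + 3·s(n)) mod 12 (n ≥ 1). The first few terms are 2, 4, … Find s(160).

s(1) = 2; s(2) = 4; s(3) = 10; s(4) = 10; s(5) = 4; s(6) = 10.
Since (s(5), s(6)) = (s(2), s(3)) = (4, 10) (two consecutive terms determine the rest), the sequence is eventually periodic: after a pre-period of length 1 it cycles with period 3.
For n ≥ 2, s(n) depends only on (n - 2) mod 3. (160 - 2) mod 3 = 2, so s(160) = s(4) = 10.

10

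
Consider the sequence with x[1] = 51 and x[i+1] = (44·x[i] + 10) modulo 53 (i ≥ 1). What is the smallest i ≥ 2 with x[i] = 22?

Listing terms: x[1] = 51; x[2] = 28; x[3] = 23; x[4] = 15; x[5] = 34; x[6] = 22; x[7] = 24; x[8] = 6; x[9] = 9; x[10] = 35; x[11] = 13; x[12] = 52; x[13] = 19; x[14] = 51.
The sequence repeats with period 13.
The value 22 first appears (with i ≥ 2) at x[6].

6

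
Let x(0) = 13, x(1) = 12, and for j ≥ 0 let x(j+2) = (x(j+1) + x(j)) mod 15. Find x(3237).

0

x(0) = 13,  x(1) = 12,  x(2) = 10,  x(3) = 7,  x(4) = 2,  x(5) = 9,  x(6) = 11,  x(7) = 5,  x(8) = 1,  x(9) = 6,  x(10) = 7,  x(11) = 13,  x(12) = 5,  x(13) = 3,  x(14) = 8,  x(15) = 11,  x(16) = 4,  x(17) = 0,  x(18) = 4,  x(19) = 4,  x(20) = 8,  x(21) = 12,  x(22) = 5,  x(23) = 2,  x(24) = 7,  x(25) = 9,  x(26) = 1,  x(27) = 10,  x(28) = 11,  x(29) = 6,  x(30) = 2,  x(31) = 8,  x(32) = 10,  x(33) = 3,  x(34) = 13,  x(35) = 1,  x(36) = 14,  x(37) = 0,  x(38) = 14,  x(39) = 14,  x(40) = 13,  x(41) = 12.
The sequence repeats with period 40.
(3237 - 0) mod 40 = 37, so x(3237) = x(37) = 0.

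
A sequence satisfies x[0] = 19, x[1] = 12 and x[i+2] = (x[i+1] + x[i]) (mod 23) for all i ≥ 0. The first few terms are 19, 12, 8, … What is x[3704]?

Listing terms: x[0] = 19; x[1] = 12; x[2] = 8; x[3] = 20; x[4] = 5; x[5] = 2; x[6] = 7; x[7] = 9; x[8] = 16; x[9] = 2; x[10] = 18; x[11] = 20; x[12] = 15; x[13] = 12; x[14] = 4; x[15] = 16; x[16] = 20; x[17] = 13; x[18] = 10; x[19] = 0; x[20] = 10; x[21] = 10; x[22] = 20; x[23] = 7; x[24] = 4; x[25] = 11; x[26] = 15; x[27] = 3; x[28] = 18; x[29] = 21; x[30] = 16; x[31] = 14; x[32] = 7; x[33] = 21; x[34] = 5; x[35] = 3; x[36] = 8; x[37] = 11; x[38] = 19; x[39] = 7; x[40] = 3; x[41] = 10; x[42] = 13; x[43] = 0; x[44] = 13; x[45] = 13; x[46] = 3; x[47] = 16; x[48] = 19; x[49] = 12.
The sequence repeats with period 48.
(3704 - 0) mod 48 = 8, so x[3704] = x[8] = 16.

16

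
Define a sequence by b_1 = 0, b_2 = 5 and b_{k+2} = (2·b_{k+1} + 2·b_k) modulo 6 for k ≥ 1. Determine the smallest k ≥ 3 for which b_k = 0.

Listing terms: b_1 = 0, b_2 = 5, b_3 = 4, b_4 = 0, b_5 = 2, b_6 = 4, b_7 = 0.
Since (b_6, b_7) = (b_3, b_4) = (4, 0) (two consecutive terms determine the rest), the sequence is eventually periodic: after a pre-period of length 2 it cycles with period 3.
The value 0 first appears (with k ≥ 3) at b_4.

4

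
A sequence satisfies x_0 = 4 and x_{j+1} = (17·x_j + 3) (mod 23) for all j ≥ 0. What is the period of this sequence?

Listing terms: x_0 = 4; x_1 = 2; x_2 = 14; x_3 = 11; x_4 = 6; x_5 = 13; x_6 = 17; x_7 = 16; x_8 = 22; x_9 = 9; x_{10} = 18; x_{11} = 10; x_{12} = 12; x_{13} = 0; x_{14} = 3; x_{15} = 8; x_{16} = 1; x_{17} = 20; x_{18} = 21; x_{19} = 15; x_{20} = 5; x_{21} = 19; x_{22} = 4.
The sequence repeats with period 22.

22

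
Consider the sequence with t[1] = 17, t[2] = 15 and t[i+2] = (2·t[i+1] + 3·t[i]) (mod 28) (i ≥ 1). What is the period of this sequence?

Computing terms: t[1] = 17, t[2] = 15, t[3] = 25, t[4] = 11, t[5] = 13, t[6] = 3, t[7] = 17, t[8] = 15.
The sequence repeats with period 6.

6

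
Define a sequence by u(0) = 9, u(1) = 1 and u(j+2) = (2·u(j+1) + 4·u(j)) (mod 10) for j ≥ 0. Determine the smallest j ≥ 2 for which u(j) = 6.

We have u(0) = 9, u(1) = 1, u(2) = 8, u(3) = 0, u(4) = 2, u(5) = 4, u(6) = 6, u(7) = 8, u(8) = 0.
Since (u(7), u(8)) = (u(2), u(3)) = (8, 0) (two consecutive terms determine the rest), the sequence is eventually periodic: after a pre-period of length 2 it cycles with period 5.
The value 6 first appears (with j ≥ 2) at u(6).

6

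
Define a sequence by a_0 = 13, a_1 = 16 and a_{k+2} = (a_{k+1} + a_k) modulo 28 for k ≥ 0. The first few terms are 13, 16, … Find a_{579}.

We have a_0 = 13, a_1 = 16, a_2 = 1, a_3 = 17, a_4 = 18, a_5 = 7, a_6 = 25, a_7 = 4, a_8 = 1, a_9 = 5, a_{10} = 6, a_{11} = 11, a_{12} = 17, a_{13} = 0, a_{14} = 17, a_{15} = 17, a_{16} = 6, a_{17} = 23, a_{18} = 1, a_{19} = 24, a_{20} = 25, a_{21} = 21, a_{22} = 18, a_{23} = 11, a_{24} = 1, a_{25} = 12, a_{26} = 13, a_{27} = 25, a_{28} = 10, a_{29} = 7, a_{30} = 17, a_{31} = 24, a_{32} = 13, a_{33} = 9, a_{34} = 22, a_{35} = 3, a_{36} = 25, a_{37} = 0, a_{38} = 25, a_{39} = 25, a_{40} = 22, a_{41} = 19, a_{42} = 13, a_{43} = 4, a_{44} = 17, a_{45} = 21, a_{46} = 10, a_{47} = 3, a_{48} = 13, a_{49} = 16.
The sequence repeats with period 48.
(579 - 0) mod 48 = 3, so a_{579} = a_3 = 17.

17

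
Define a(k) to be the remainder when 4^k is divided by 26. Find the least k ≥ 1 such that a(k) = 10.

5

a(0) = 1,  a(1) = 4,  a(2) = 16,  a(3) = 12,  a(4) = 22,  a(5) = 10,  a(6) = 14,  a(7) = 4.
Since a(7) = a(1) = 4, the sequence is eventually periodic: after a pre-period of length 1 it cycles with period 6.
The value 10 first appears (with k ≥ 1) at a(5).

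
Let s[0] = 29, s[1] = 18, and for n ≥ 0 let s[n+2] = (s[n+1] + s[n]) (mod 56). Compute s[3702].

Listing terms: s[0] = 29; s[1] = 18; s[2] = 47; s[3] = 9; s[4] = 0; s[5] = 9; s[6] = 9; s[7] = 18; s[8] = 27; s[9] = 45; s[10] = 16; s[11] = 5; s[12] = 21; s[13] = 26; s[14] = 47; s[15] = 17; s[16] = 8; s[17] = 25; s[18] = 33; s[19] = 2; s[20] = 35; s[21] = 37; s[22] = 16; s[23] = 53; s[24] = 13; s[25] = 10; s[26] = 23; s[27] = 33; s[28] = 0; s[29] = 33; s[30] = 33; s[31] = 10; s[32] = 43; s[33] = 53; s[34] = 40; s[35] = 37; s[36] = 21; s[37] = 2; s[38] = 23; s[39] = 25; s[40] = 48; s[41] = 17; s[42] = 9; s[43] = 26; s[44] = 35; s[45] = 5; s[46] = 40; s[47] = 45; s[48] = 29; s[49] = 18.
The sequence repeats with period 48.
(3702 - 0) mod 48 = 6, so s[3702] = s[6] = 9.

9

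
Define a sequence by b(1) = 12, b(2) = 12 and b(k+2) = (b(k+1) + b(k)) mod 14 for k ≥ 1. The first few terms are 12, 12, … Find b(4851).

10

We have b(1) = 12, b(2) = 12, b(3) = 10, b(4) = 8, b(5) = 4, b(6) = 12, b(7) = 2, b(8) = 0, b(9) = 2, b(10) = 2, b(11) = 4, b(12) = 6, b(13) = 10, b(14) = 2, b(15) = 12, b(16) = 0, b(17) = 12, b(18) = 12.
The sequence repeats with period 16.
(4851 - 1) mod 16 = 2, so b(4851) = b(3) = 10.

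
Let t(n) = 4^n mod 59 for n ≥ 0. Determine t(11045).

Computing terms: t(0) = 1; t(1) = 4; t(2) = 16; t(3) = 5; t(4) = 20; t(5) = 21; t(6) = 25; t(7) = 41; t(8) = 46; t(9) = 7; t(10) = 28; t(11) = 53; t(12) = 35; t(13) = 22; t(14) = 29; t(15) = 57; t(16) = 51; t(17) = 27; t(18) = 49; t(19) = 19; t(20) = 17; t(21) = 9; t(22) = 36; t(23) = 26; t(24) = 45; t(25) = 3; t(26) = 12; t(27) = 48; t(28) = 15; t(29) = 1.
Since t(29) = t(0) = 1, the sequence is periodic with period 29.
So t(11045) = t(0 + ((11045-0) mod 29)) = t(25) = 3.

3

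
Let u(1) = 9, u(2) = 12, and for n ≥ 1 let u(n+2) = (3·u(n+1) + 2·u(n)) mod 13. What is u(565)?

9

We have u(1) = 9; u(2) = 12; u(3) = 2; u(4) = 4; u(5) = 3; u(6) = 4; u(7) = 5; u(8) = 10; u(9) = 1; u(10) = 10; u(11) = 6; u(12) = 12; u(13) = 9; u(14) = 12.
Since (u(13), u(14)) = (u(1), u(2)) = (9, 12) (two consecutive terms determine the rest), the sequence is periodic with period 12.
(565 - 1) mod 12 = 0, so u(565) = u(1) = 9.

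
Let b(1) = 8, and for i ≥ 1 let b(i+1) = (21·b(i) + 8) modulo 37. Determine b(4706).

32

Computing terms: b(1) = 8, b(2) = 28, b(3) = 4, b(4) = 18, b(5) = 16, b(6) = 11, b(7) = 17, b(8) = 32, b(9) = 14, b(10) = 6, b(11) = 23, b(12) = 10, b(13) = 33, b(14) = 35, b(15) = 3, b(16) = 34, b(17) = 19, b(18) = 0, b(19) = 8.
Since b(19) = b(1) = 8, the sequence is periodic with period 18.
So b(4706) = b(1 + ((4706-1) mod 18)) = b(8) = 32.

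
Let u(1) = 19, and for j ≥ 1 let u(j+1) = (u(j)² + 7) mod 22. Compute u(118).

Listing terms: u(1) = 19; u(2) = 16; u(3) = 21; u(4) = 8; u(5) = 5; u(6) = 10; u(7) = 19.
The sequence repeats with period 6.
So u(118) = u(1 + ((118-1) mod 6)) = u(4) = 8.

8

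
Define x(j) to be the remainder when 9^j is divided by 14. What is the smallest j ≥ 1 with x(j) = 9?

We have x(0) = 1, x(1) = 9, x(2) = 11, x(3) = 1.
The sequence repeats with period 3.
The value 9 first appears (with j ≥ 1) at x(1).

1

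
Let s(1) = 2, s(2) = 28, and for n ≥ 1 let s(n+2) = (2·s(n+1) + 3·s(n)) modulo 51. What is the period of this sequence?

16

s(1) = 2; s(2) = 28; s(3) = 11; s(4) = 4; s(5) = 41; s(6) = 43; s(7) = 5; s(8) = 37; s(9) = 38; s(10) = 34; s(11) = 29; s(12) = 7; s(13) = 50; s(14) = 19; s(15) = 35; s(16) = 25; s(17) = 2; s(18) = 28.
Since (s(17), s(18)) = (s(1), s(2)) = (2, 28) (two consecutive terms determine the rest), the sequence is periodic with period 16.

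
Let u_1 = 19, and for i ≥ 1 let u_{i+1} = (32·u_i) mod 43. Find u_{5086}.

38

Listing terms: u_1 = 19, u_2 = 6, u_3 = 20, u_4 = 38, u_5 = 12, u_6 = 40, u_7 = 33, u_8 = 24, u_9 = 37, u_{10} = 23, u_{11} = 5, u_{12} = 31, u_{13} = 3, u_{14} = 10, u_{15} = 19.
The sequence repeats with period 14.
So u_{5086} = u_{1 + ((5086-1) mod 14)} = u_4 = 38.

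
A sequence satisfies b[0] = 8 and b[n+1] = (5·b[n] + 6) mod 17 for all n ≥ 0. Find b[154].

16

We have b[0] = 8,  b[1] = 12,  b[2] = 15,  b[3] = 13,  b[4] = 3,  b[5] = 4,  b[6] = 9,  b[7] = 0,  b[8] = 6,  b[9] = 2,  b[10] = 16,  b[11] = 1,  b[12] = 11,  b[13] = 10,  b[14] = 5,  b[15] = 14,  b[16] = 8.
Since b[16] = b[0] = 8, the sequence is periodic with period 16.
So b[154] = b[0 + ((154-0) mod 16)] = b[10] = 16.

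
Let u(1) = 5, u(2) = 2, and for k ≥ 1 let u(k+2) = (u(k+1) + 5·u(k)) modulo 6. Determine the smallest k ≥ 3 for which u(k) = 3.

3

Computing terms: u(1) = 5, u(2) = 2, u(3) = 3, u(4) = 1, u(5) = 4, u(6) = 3, u(7) = 5, u(8) = 2.
Since (u(7), u(8)) = (u(1), u(2)) = (5, 2) (two consecutive terms determine the rest), the sequence is periodic with period 6.
The value 3 first appears (with k ≥ 3) at u(3).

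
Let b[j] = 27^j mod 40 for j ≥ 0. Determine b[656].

b[0] = 1,  b[1] = 27,  b[2] = 9,  b[3] = 3,  b[4] = 1.
The sequence repeats with period 4.
So b[656] = b[0 + ((656-0) mod 4)] = b[0] = 1.

1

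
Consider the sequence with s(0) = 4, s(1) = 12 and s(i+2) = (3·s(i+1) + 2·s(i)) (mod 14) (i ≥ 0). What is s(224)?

8

We have s(0) = 4,  s(1) = 12,  s(2) = 2,  s(3) = 2,  s(4) = 10,  s(5) = 6,  s(6) = 10,  s(7) = 0,  s(8) = 6,  s(9) = 4,  s(10) = 10,  s(11) = 10,  s(12) = 8,  s(13) = 2,  s(14) = 8,  s(15) = 0,  s(16) = 2,  s(17) = 6,  s(18) = 8,  s(19) = 8,  s(20) = 12,  s(21) = 10,  s(22) = 12,  s(23) = 0,  s(24) = 10,  s(25) = 2,  s(26) = 12,  s(27) = 12,  s(28) = 4,  s(29) = 8,  s(30) = 4,  s(31) = 0,  s(32) = 8,  s(33) = 10,  s(34) = 4,  s(35) = 4,  s(36) = 6,  s(37) = 12,  s(38) = 6,  s(39) = 0,  s(40) = 12,  s(41) = 8,  s(42) = 6,  s(43) = 6,  s(44) = 2,  s(45) = 4,  s(46) = 2,  s(47) = 0,  s(48) = 4,  s(49) = 12.
Since (s(48), s(49)) = (s(0), s(1)) = (4, 12) (two consecutive terms determine the rest), the sequence is periodic with period 48.
(224 - 0) mod 48 = 32, so s(224) = s(32) = 8.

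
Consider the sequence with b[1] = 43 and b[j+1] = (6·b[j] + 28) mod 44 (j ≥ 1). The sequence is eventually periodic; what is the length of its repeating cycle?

We have b[1] = 43; b[2] = 22; b[3] = 28; b[4] = 20; b[5] = 16; b[6] = 36; b[7] = 24; b[8] = 40; b[9] = 4; b[10] = 8; b[11] = 32; b[12] = 0; b[13] = 28.
Since b[13] = b[3] = 28, the sequence is eventually periodic: after a pre-period of length 2 it cycles with period 10.

10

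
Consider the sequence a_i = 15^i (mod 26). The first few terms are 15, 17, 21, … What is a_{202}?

a_1 = 15; a_2 = 17; a_3 = 21; a_4 = 3; a_5 = 19; a_6 = 25; a_7 = 11; a_8 = 9; a_9 = 5; a_{10} = 23; a_{11} = 7; a_{12} = 1; a_{13} = 15.
The sequence repeats with period 12.
(202 - 1) mod 12 = 9, so a_{202} = a_{10} = 23.

23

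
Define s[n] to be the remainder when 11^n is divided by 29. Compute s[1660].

Listing terms: s[1] = 11,  s[2] = 5,  s[3] = 26,  s[4] = 25,  s[5] = 14,  s[6] = 9,  s[7] = 12,  s[8] = 16,  s[9] = 2,  s[10] = 22,  s[11] = 10,  s[12] = 23,  s[13] = 21,  s[14] = 28,  s[15] = 18,  s[16] = 24,  s[17] = 3,  s[18] = 4,  s[19] = 15,  s[20] = 20,  s[21] = 17,  s[22] = 13,  s[23] = 27,  s[24] = 7,  s[25] = 19,  s[26] = 6,  s[27] = 8,  s[28] = 1,  s[29] = 11.
Since s[29] = s[1] = 11, the sequence is periodic with period 28.
So s[1660] = s[1 + ((1660-1) mod 28)] = s[8] = 16.

16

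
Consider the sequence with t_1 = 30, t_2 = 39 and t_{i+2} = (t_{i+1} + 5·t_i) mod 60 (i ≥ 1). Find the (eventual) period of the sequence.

We have t_1 = 30, t_2 = 39, t_3 = 9, t_4 = 24, t_5 = 9, t_6 = 9, t_7 = 54, t_8 = 39, t_9 = 9.
Since (t_8, t_9) = (t_2, t_3) = (39, 9) (two consecutive terms determine the rest), the sequence is eventually periodic: after a pre-period of length 1 it cycles with period 6.

6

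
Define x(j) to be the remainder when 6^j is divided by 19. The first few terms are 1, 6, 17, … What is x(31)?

x(0) = 1; x(1) = 6; x(2) = 17; x(3) = 7; x(4) = 4; x(5) = 5; x(6) = 11; x(7) = 9; x(8) = 16; x(9) = 1.
Since x(9) = x(0) = 1, the sequence is periodic with period 9.
(31 - 0) mod 9 = 4, so x(31) = x(4) = 4.

4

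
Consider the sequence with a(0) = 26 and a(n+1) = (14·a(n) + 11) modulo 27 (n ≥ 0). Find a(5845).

15

Computing terms: a(0) = 26; a(1) = 24; a(2) = 23; a(3) = 9; a(4) = 2; a(5) = 12; a(6) = 17; a(7) = 6; a(8) = 14; a(9) = 18; a(10) = 20; a(11) = 21; a(12) = 8; a(13) = 15; a(14) = 5; a(15) = 0; a(16) = 11; a(17) = 3; a(18) = 26.
The sequence repeats with period 18.
(5845 - 0) mod 18 = 13, so a(5845) = a(13) = 15.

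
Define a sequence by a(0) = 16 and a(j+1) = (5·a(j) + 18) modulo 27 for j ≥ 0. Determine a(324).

16

We have a(0) = 16, a(1) = 17, a(2) = 22, a(3) = 20, a(4) = 10, a(5) = 14, a(6) = 7, a(7) = 26, a(8) = 13, a(9) = 2, a(10) = 1, a(11) = 23, a(12) = 25, a(13) = 8, a(14) = 4, a(15) = 11, a(16) = 19, a(17) = 5, a(18) = 16.
The sequence repeats with period 18.
(324 - 0) mod 18 = 0, so a(324) = a(0) = 16.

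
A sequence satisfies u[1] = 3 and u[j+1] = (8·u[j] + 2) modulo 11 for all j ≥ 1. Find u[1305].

5

We have u[1] = 3,  u[2] = 4,  u[3] = 1,  u[4] = 10,  u[5] = 5,  u[6] = 9,  u[7] = 8,  u[8] = 0,  u[9] = 2,  u[10] = 7,  u[11] = 3.
Since u[11] = u[1] = 3, the sequence is periodic with period 10.
(1305 - 1) mod 10 = 4, so u[1305] = u[5] = 5.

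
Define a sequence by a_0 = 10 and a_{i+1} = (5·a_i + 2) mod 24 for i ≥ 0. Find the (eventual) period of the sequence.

4

We have a_0 = 10, a_1 = 4, a_2 = 22, a_3 = 16, a_4 = 10.
The sequence repeats with period 4.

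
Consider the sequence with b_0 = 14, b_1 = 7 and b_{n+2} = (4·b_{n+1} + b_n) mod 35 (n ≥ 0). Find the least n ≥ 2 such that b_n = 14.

6

b_0 = 14,  b_1 = 7,  b_2 = 7,  b_3 = 0,  b_4 = 7,  b_5 = 28,  b_6 = 14,  b_7 = 14,  b_8 = 0,  b_9 = 14,  b_{10} = 21,  b_{11} = 28,  b_{12} = 28,  b_{13} = 0,  b_{14} = 28,  b_{15} = 7,  b_{16} = 21,  b_{17} = 21,  b_{18} = 0,  b_{19} = 21,  b_{20} = 14,  b_{21} = 7.
The sequence repeats with period 20.
The value 14 first appears (with n ≥ 2) at b_6.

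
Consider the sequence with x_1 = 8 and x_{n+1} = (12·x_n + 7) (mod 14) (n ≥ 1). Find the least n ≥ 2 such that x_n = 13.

We have x_1 = 8,  x_2 = 5,  x_3 = 11,  x_4 = 13,  x_5 = 9,  x_6 = 3,  x_7 = 1,  x_8 = 5.
Since x_8 = x_2 = 5, the sequence is eventually periodic: after a pre-period of length 1 it cycles with period 6.
The value 13 first appears (with n ≥ 2) at x_4.

4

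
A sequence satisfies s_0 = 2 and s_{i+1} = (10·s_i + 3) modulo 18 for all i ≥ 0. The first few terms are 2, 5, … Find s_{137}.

Listing terms: s_0 = 2, s_1 = 5, s_2 = 17, s_3 = 11, s_4 = 5.
Since s_4 = s_1 = 5, the sequence is eventually periodic: after a pre-period of length 1 it cycles with period 3.
For i ≥ 1, s_i depends only on (i - 1) mod 3. (137 - 1) mod 3 = 1, so s_{137} = s_2 = 17.

17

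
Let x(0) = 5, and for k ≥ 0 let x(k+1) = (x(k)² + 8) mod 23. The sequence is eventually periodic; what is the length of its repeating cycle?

Computing terms: x(0) = 5, x(1) = 10, x(2) = 16, x(3) = 11, x(4) = 14, x(5) = 20, x(6) = 17, x(7) = 21, x(8) = 12, x(9) = 14.
Since x(9) = x(4) = 14, the sequence is eventually periodic: after a pre-period of length 4 it cycles with period 5.

5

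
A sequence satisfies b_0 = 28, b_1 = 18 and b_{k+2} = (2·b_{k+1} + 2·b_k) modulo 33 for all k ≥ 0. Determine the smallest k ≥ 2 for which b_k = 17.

b_0 = 28; b_1 = 18; b_2 = 26; b_3 = 22; b_4 = 30; b_5 = 5; b_6 = 4; b_7 = 18; b_8 = 11; b_9 = 25; b_{10} = 6; b_{11} = 29; b_{12} = 4; b_{13} = 0; b_{14} = 8; b_{15} = 16; b_{16} = 15; b_{17} = 29; b_{18} = 22; b_{19} = 3; b_{20} = 17; b_{21} = 7; b_{22} = 15; b_{23} = 11; b_{24} = 19; b_{25} = 27; b_{26} = 26; b_{27} = 7; b_{28} = 0; b_{29} = 14; b_{30} = 28; b_{31} = 18.
Since (b_{30}, b_{31}) = (b_0, b_1) = (28, 18) (two consecutive terms determine the rest), the sequence is periodic with period 30.
The value 17 first appears (with k ≥ 2) at b_{20}.

20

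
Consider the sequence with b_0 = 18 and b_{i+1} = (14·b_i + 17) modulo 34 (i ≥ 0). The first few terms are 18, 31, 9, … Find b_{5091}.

Computing terms: b_0 = 18; b_1 = 31; b_2 = 9; b_3 = 7; b_4 = 13; b_5 = 29; b_6 = 15; b_7 = 23; b_8 = 33; b_9 = 3; b_{10} = 25; b_{11} = 27; b_{12} = 21; b_{13} = 5; b_{14} = 19; b_{15} = 11; b_{16} = 1; b_{17} = 31.
Since b_{17} = b_1 = 31, the sequence is eventually periodic: after a pre-period of length 1 it cycles with period 16.
For i ≥ 1, b_i depends only on (i - 1) mod 16. (5091 - 1) mod 16 = 2, so b_{5091} = b_3 = 7.

7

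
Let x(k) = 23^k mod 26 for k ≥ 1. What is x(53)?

We have x(1) = 23,  x(2) = 9,  x(3) = 25,  x(4) = 3,  x(5) = 17,  x(6) = 1,  x(7) = 23.
Since x(7) = x(1) = 23, the sequence is periodic with period 6.
(53 - 1) mod 6 = 4, so x(53) = x(5) = 17.

17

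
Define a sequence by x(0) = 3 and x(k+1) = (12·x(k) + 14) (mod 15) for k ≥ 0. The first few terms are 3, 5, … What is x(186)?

Listing terms: x(0) = 3,  x(1) = 5,  x(2) = 14,  x(3) = 2,  x(4) = 8,  x(5) = 5.
Since x(5) = x(1) = 5, the sequence is eventually periodic: after a pre-period of length 1 it cycles with period 4.
For k ≥ 1, x(k) depends only on (k - 1) mod 4. (186 - 1) mod 4 = 1, so x(186) = x(2) = 14.

14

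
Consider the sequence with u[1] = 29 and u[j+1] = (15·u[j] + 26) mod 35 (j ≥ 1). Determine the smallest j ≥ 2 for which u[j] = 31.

Listing terms: u[1] = 29, u[2] = 6, u[3] = 11, u[4] = 16, u[5] = 21, u[6] = 26, u[7] = 31, u[8] = 1, u[9] = 6.
Since u[9] = u[2] = 6, the sequence is eventually periodic: after a pre-period of length 1 it cycles with period 7.
The value 31 first appears (with j ≥ 2) at u[7].

7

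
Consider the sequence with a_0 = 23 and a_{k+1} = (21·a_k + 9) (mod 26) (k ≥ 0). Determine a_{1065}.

24

a_0 = 23; a_1 = 24; a_2 = 19; a_3 = 18; a_4 = 23.
The sequence repeats with period 4.
So a_{1065} = a_{0 + ((1065-0) mod 4)} = a_1 = 24.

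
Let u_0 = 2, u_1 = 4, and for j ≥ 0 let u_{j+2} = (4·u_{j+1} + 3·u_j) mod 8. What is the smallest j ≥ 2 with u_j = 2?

4

Computing terms: u_0 = 2; u_1 = 4; u_2 = 6; u_3 = 4; u_4 = 2; u_5 = 4.
Since (u_4, u_5) = (u_0, u_1) = (2, 4) (two consecutive terms determine the rest), the sequence is periodic with period 4.
The value 2 next appears (with j ≥ 2) at u_4.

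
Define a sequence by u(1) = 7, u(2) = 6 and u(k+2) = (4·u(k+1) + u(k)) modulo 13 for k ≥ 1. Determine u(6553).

u(1) = 7; u(2) = 6; u(3) = 5; u(4) = 0; u(5) = 5; u(6) = 7; u(7) = 7; u(8) = 9; u(9) = 4; u(10) = 12; u(11) = 0; u(12) = 12; u(13) = 9; u(14) = 9; u(15) = 6; u(16) = 7; u(17) = 8; u(18) = 0; u(19) = 8; u(20) = 6; u(21) = 6; u(22) = 4; u(23) = 9; u(24) = 1; u(25) = 0; u(26) = 1; u(27) = 4; u(28) = 4; u(29) = 7; u(30) = 6.
The sequence repeats with period 28.
(6553 - 1) mod 28 = 0, so u(6553) = u(1) = 7.

7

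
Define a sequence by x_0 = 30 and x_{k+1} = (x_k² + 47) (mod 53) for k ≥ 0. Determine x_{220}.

32

x_0 = 30; x_1 = 46; x_2 = 43; x_3 = 41; x_4 = 32; x_5 = 11; x_6 = 9; x_7 = 22; x_8 = 1; x_9 = 48; x_{10} = 19; x_{11} = 37; x_{12} = 38; x_{13} = 7; x_{14} = 43.
Since x_{14} = x_2 = 43, the sequence is eventually periodic: after a pre-period of length 2 it cycles with period 12.
For k ≥ 2, x_k depends only on (k - 2) mod 12. (220 - 2) mod 12 = 2, so x_{220} = x_4 = 32.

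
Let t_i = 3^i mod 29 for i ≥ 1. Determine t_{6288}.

Listing terms: t_1 = 3; t_2 = 9; t_3 = 27; t_4 = 23; t_5 = 11; t_6 = 4; t_7 = 12; t_8 = 7; t_9 = 21; t_{10} = 5; t_{11} = 15; t_{12} = 16; t_{13} = 19; t_{14} = 28; t_{15} = 26; t_{16} = 20; t_{17} = 2; t_{18} = 6; t_{19} = 18; t_{20} = 25; t_{21} = 17; t_{22} = 22; t_{23} = 8; t_{24} = 24; t_{25} = 14; t_{26} = 13; t_{27} = 10; t_{28} = 1; t_{29} = 3.
The sequence repeats with period 28.
(6288 - 1) mod 28 = 15, so t_{6288} = t_{16} = 20.

20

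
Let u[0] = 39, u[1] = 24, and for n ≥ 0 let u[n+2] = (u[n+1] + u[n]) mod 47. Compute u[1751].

We have u[0] = 39; u[1] = 24; u[2] = 16; u[3] = 40; u[4] = 9; u[5] = 2; u[6] = 11; u[7] = 13; u[8] = 24; u[9] = 37; u[10] = 14; u[11] = 4; u[12] = 18; u[13] = 22; u[14] = 40; u[15] = 15; u[16] = 8; u[17] = 23; u[18] = 31; u[19] = 7; u[20] = 38; u[21] = 45; u[22] = 36; u[23] = 34; u[24] = 23; u[25] = 10; u[26] = 33; u[27] = 43; u[28] = 29; u[29] = 25; u[30] = 7; u[31] = 32; u[32] = 39; u[33] = 24.
Since (u[32], u[33]) = (u[0], u[1]) = (39, 24) (two consecutive terms determine the rest), the sequence is periodic with period 32.
So u[1751] = u[0 + ((1751-0) mod 32)] = u[23] = 34.

34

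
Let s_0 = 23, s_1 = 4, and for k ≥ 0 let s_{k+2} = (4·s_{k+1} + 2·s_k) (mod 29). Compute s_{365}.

4

s_0 = 23, s_1 = 4, s_2 = 4, s_3 = 24, s_4 = 17, s_5 = 0, s_6 = 5, s_7 = 20, s_8 = 3, s_9 = 23, s_{10} = 11, s_{11} = 3, s_{12} = 5, s_{13} = 26, s_{14} = 27, s_{15} = 15, s_{16} = 27, s_{17} = 22, s_{18} = 26, s_{19} = 3, s_{20} = 6, s_{21} = 1, s_{22} = 16, s_{23} = 8, s_{24} = 6, s_{25} = 11, s_{26} = 27, s_{27} = 14, s_{28} = 23, s_{29} = 4.
Since (s_{28}, s_{29}) = (s_0, s_1) = (23, 4) (two consecutive terms determine the rest), the sequence is periodic with period 28.
(365 - 0) mod 28 = 1, so s_{365} = s_1 = 4.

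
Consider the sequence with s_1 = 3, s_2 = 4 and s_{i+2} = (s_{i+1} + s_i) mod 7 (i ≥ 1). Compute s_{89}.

4

s_1 = 3, s_2 = 4, s_3 = 0, s_4 = 4, s_5 = 4, s_6 = 1, s_7 = 5, s_8 = 6, s_9 = 4, s_{10} = 3, s_{11} = 0, s_{12} = 3, s_{13} = 3, s_{14} = 6, s_{15} = 2, s_{16} = 1, s_{17} = 3, s_{18} = 4.
The sequence repeats with period 16.
So s_{89} = s_{1 + ((89-1) mod 16)} = s_9 = 4.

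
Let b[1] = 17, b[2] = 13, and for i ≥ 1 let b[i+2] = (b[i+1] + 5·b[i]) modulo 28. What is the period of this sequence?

42

Listing terms: b[1] = 17,  b[2] = 13,  b[3] = 14,  b[4] = 23,  b[5] = 9,  b[6] = 12,  b[7] = 1,  b[8] = 5,  b[9] = 10,  b[10] = 7,  b[11] = 1,  b[12] = 8,  b[13] = 13,  b[14] = 25,  b[15] = 6,  b[16] = 19,  b[17] = 21,  b[18] = 4,  b[19] = 25,  b[20] = 17,  b[21] = 2,  b[22] = 3,  b[23] = 13,  b[24] = 0,  b[25] = 9,  b[26] = 9,  b[27] = 26,  b[28] = 15,  b[29] = 5,  b[30] = 24,  b[31] = 21,  b[32] = 1,  b[33] = 22,  b[34] = 27,  b[35] = 25,  b[36] = 20,  b[37] = 5,  b[38] = 21,  b[39] = 18,  b[40] = 11,  b[41] = 17,  b[42] = 16,  b[43] = 17,  b[44] = 13.
Since (b[43], b[44]) = (b[1], b[2]) = (17, 13) (two consecutive terms determine the rest), the sequence is periodic with period 42.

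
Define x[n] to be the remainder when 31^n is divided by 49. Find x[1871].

19

x[0] = 1; x[1] = 31; x[2] = 30; x[3] = 48; x[4] = 18; x[5] = 19; x[6] = 1.
The sequence repeats with period 6.
So x[1871] = x[0 + ((1871-0) mod 6)] = x[5] = 19.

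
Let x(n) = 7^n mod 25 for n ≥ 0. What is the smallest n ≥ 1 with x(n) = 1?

x(0) = 1; x(1) = 7; x(2) = 24; x(3) = 18; x(4) = 1.
The sequence repeats with period 4.
The value 1 next appears (with n ≥ 1) at x(4).

4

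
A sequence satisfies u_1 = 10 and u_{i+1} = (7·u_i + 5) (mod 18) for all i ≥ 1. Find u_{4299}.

We have u_1 = 10, u_2 = 3, u_3 = 8, u_4 = 7, u_5 = 0, u_6 = 5, u_7 = 4, u_8 = 15, u_9 = 2, u_{10} = 1, u_{11} = 12, u_{12} = 17, u_{13} = 16, u_{14} = 9, u_{15} = 14, u_{16} = 13, u_{17} = 6, u_{18} = 11, u_{19} = 10.
Since u_{19} = u_1 = 10, the sequence is periodic with period 18.
(4299 - 1) mod 18 = 14, so u_{4299} = u_{15} = 14.

14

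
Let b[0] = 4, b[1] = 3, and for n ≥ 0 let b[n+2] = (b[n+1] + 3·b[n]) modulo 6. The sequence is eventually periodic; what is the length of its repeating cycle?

Computing terms: b[0] = 4,  b[1] = 3,  b[2] = 3,  b[3] = 0,  b[4] = 3,  b[5] = 3.
Since (b[4], b[5]) = (b[1], b[2]) = (3, 3) (two consecutive terms determine the rest), the sequence is eventually periodic: after a pre-period of length 1 it cycles with period 3.

3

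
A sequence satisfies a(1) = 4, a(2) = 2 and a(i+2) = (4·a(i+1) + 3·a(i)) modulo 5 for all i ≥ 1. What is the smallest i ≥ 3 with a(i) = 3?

7

We have a(1) = 4; a(2) = 2; a(3) = 0; a(4) = 1; a(5) = 4; a(6) = 4; a(7) = 3; a(8) = 4; a(9) = 0; a(10) = 2; a(11) = 3; a(12) = 3; a(13) = 1; a(14) = 3; a(15) = 0; a(16) = 4; a(17) = 1; a(18) = 1; a(19) = 2; a(20) = 1; a(21) = 0; a(22) = 3; a(23) = 2; a(24) = 2; a(25) = 4; a(26) = 2.
Since (a(25), a(26)) = (a(1), a(2)) = (4, 2) (two consecutive terms determine the rest), the sequence is periodic with period 24.
The value 3 first appears (with i ≥ 3) at a(7).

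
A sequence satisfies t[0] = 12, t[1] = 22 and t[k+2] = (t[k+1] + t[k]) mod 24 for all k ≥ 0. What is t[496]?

Computing terms: t[0] = 12; t[1] = 22; t[2] = 10; t[3] = 8; t[4] = 18; t[5] = 2; t[6] = 20; t[7] = 22; t[8] = 18; t[9] = 16; t[10] = 10; t[11] = 2; t[12] = 12; t[13] = 14; t[14] = 2; t[15] = 16; t[16] = 18; t[17] = 10; t[18] = 4; t[19] = 14; t[20] = 18; t[21] = 8; t[22] = 2; t[23] = 10; t[24] = 12; t[25] = 22.
Since (t[24], t[25]) = (t[0], t[1]) = (12, 22) (two consecutive terms determine the rest), the sequence is periodic with period 24.
So t[496] = t[0 + ((496-0) mod 24)] = t[16] = 18.

18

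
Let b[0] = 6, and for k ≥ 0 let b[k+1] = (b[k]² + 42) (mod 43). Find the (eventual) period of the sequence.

3

Computing terms: b[0] = 6,  b[1] = 35,  b[2] = 20,  b[3] = 12,  b[4] = 14,  b[5] = 23,  b[6] = 12.
Since b[6] = b[3] = 12, the sequence is eventually periodic: after a pre-period of length 3 it cycles with period 3.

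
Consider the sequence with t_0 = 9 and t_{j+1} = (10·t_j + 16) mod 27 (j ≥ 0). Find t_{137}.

23

Listing terms: t_0 = 9,  t_1 = 25,  t_2 = 23,  t_3 = 3,  t_4 = 19,  t_5 = 17,  t_6 = 24,  t_7 = 13,  t_8 = 11,  t_9 = 18,  t_{10} = 7,  t_{11} = 5,  t_{12} = 12,  t_{13} = 1,  t_{14} = 26,  t_{15} = 6,  t_{16} = 22,  t_{17} = 20,  t_{18} = 0,  t_{19} = 16,  t_{20} = 14,  t_{21} = 21,  t_{22} = 10,  t_{23} = 8,  t_{24} = 15,  t_{25} = 4,  t_{26} = 2,  t_{27} = 9.
Since t_{27} = t_0 = 9, the sequence is periodic with period 27.
(137 - 0) mod 27 = 2, so t_{137} = t_2 = 23.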